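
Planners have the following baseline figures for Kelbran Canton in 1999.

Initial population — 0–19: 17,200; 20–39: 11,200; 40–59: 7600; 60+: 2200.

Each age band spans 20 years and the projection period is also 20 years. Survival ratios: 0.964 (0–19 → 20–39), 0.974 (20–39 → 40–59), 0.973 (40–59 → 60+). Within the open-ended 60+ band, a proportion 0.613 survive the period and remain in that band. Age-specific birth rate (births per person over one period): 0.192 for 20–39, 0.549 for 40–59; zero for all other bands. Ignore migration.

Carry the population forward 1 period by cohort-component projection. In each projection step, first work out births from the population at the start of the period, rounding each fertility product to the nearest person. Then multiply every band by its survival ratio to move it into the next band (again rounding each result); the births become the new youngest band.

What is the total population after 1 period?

Period 1.
Births: 11200 × 0.192 = 2150, 7600 × 0.549 = 4172 → total 6322
20–39: 17200 × 0.964 = 16581
40–59: 11200 × 0.974 = 10909
60+: 7600 × 0.973 + 2200 × 0.613 = 7395 + 1349 = 8744
End of period: [6322, 16581, 10909, 8744]
Total after period 1: 6322 + 16581 + 10909 + 8744 = 42556

42556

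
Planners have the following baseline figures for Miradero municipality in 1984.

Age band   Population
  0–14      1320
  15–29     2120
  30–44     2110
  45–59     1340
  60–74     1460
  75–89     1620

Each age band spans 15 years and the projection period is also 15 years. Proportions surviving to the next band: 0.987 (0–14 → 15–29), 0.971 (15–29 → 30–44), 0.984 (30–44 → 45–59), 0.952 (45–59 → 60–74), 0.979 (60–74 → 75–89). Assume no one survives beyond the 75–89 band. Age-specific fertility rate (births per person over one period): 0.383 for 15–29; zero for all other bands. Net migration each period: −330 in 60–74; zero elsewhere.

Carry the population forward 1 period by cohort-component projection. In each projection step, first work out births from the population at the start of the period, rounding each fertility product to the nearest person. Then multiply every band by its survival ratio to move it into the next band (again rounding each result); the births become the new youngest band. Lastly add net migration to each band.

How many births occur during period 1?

812

[period 1]
Births: 2120 × 0.383 = 812
15–29: 1320 × 0.987 = 1303
30–44: 2120 × 0.971 = 2059
45–59: 2110 × 0.984 = 2076
60–74: 1340 × 0.952 = 1276
75–89: 1460 × 0.979 = 1429
Net migration: 60–74 − 330 → 946
End of period: [812, 1303, 2059, 2076, 946, 1429]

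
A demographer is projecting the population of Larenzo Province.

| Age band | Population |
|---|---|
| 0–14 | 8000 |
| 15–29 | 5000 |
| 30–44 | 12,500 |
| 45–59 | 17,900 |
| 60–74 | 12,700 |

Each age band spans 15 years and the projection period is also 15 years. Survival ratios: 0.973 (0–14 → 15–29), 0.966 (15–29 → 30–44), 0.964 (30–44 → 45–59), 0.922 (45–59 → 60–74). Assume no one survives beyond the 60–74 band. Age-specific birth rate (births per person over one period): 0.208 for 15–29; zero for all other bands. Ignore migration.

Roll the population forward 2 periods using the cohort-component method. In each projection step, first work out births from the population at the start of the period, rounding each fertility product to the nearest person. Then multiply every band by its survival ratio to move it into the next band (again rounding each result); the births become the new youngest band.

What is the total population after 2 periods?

25916

After projecting period 1:
Births: 5000 × 0.208 = 1040
15–29: 8000 × 0.973 = 7784
30–44: 5000 × 0.966 = 4830
45–59: 12500 × 0.964 = 12050
60–74: 17900 × 0.922 = 16504
→ [1040, 7784, 4830, 12050, 16504]
After projecting period 2:
Births: 7784 × 0.208 = 1619
15–29: 1040 × 0.973 = 1012
30–44: 7784 × 0.966 = 7519
45–59: 4830 × 0.964 = 4656
60–74: 12050 × 0.922 = 11110
→ [1619, 1012, 7519, 4656, 11110]
Total after period 2: 1619 + 1012 + 7519 + 4656 + 11110 = 25916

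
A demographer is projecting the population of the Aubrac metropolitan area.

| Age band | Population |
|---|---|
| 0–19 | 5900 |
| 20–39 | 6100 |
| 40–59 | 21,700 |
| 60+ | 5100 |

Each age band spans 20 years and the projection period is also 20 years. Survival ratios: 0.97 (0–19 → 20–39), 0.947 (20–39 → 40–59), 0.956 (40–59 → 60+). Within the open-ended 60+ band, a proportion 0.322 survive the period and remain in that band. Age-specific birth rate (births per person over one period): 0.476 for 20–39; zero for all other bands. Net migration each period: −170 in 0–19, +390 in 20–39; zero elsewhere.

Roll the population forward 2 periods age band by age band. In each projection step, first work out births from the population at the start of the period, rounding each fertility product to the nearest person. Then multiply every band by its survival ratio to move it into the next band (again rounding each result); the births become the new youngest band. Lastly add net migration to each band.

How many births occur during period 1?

Numbering the groups 1..4 from youngest to oldest:
[period 1]
Births: 6100 * 0.476 = 2904
Group 2: 5900 * 0.97 = 5723
Group 3: 6100 * 0.947 = 5777
Group 4: 21700 * 0.956 + 5100 * 0.322 = 20745 + 1642 = 22387
Net migration: Group 1 − 170 → 2734; Group 2 + 390 → 6113
Giving 2734 / 6113 / 5777 / 22387.

2904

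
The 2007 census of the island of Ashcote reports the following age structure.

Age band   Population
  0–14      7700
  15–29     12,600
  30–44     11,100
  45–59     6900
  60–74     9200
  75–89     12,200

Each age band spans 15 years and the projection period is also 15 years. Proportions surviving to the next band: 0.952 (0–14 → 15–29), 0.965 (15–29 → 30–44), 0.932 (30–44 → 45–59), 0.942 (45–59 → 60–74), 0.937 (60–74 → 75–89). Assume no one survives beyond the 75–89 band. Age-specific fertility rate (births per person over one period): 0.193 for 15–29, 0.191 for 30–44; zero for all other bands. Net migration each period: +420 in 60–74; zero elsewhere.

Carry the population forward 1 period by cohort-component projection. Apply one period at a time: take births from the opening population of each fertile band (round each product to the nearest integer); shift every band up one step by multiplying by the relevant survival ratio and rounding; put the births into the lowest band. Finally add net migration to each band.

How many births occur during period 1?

4552

— Period 1 —
Births: 12600 * 0.193 = 2432 ; 11100 * 0.191 = 2120 → 4552
15–29: 7700 * 0.952 = 7330
30–44: 12600 * 0.965 = 12159
45–59: 11100 * 0.932 = 10345
60–74: 6900 * 0.942 = 6500
75–89: 9200 * 0.937 = 8620
Net migration: 60–74 + 420 → 6920
Giving 4552 / 7330 / 12159 / 10345 / 6920 / 8620.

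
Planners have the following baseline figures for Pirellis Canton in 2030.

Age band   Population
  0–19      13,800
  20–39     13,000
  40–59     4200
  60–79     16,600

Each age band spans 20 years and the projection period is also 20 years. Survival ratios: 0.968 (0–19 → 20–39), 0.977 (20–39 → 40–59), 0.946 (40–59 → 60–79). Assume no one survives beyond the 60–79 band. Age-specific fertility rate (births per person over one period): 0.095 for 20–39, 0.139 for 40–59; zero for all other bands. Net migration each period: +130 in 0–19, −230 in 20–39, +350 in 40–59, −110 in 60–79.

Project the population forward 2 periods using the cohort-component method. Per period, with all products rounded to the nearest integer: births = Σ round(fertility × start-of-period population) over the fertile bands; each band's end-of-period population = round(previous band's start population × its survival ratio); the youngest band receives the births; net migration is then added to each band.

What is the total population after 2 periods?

30260

[period 1]
Births: 13000 × 0.095 = 1235, 4200 × 0.139 = 584 → 1819
20–39: 13800 × 0.968 = 13358
40–59: 13000 × 0.977 = 12701
60–79: 4200 × 0.946 = 3973
Net migration: 0–19 + 130 → 1949; 20–39 − 230 → 13128; 40–59 + 350 → 13051; 60–79 − 110 → 3863
Population now: 0–19=1949, 20–39=13128, 40–59=13051, 60–79=3863
[period 2]
Births: 13128 × 0.095 = 1247, 13051 × 0.139 = 1814 → 3061
20–39: 1949 × 0.968 = 1887
40–59: 13128 × 0.977 = 12826
60–79: 13051 × 0.946 = 12346
Net migration: 0–19 + 130 → 3191; 20–39 − 230 → 1657; 40–59 + 350 → 13176; 60–79 − 110 → 12236
Population now: 0–19=3191, 20–39=1657, 40–59=13176, 60–79=12236
Total after period 2: 3191 + 1657 + 13176 + 12236 = 30260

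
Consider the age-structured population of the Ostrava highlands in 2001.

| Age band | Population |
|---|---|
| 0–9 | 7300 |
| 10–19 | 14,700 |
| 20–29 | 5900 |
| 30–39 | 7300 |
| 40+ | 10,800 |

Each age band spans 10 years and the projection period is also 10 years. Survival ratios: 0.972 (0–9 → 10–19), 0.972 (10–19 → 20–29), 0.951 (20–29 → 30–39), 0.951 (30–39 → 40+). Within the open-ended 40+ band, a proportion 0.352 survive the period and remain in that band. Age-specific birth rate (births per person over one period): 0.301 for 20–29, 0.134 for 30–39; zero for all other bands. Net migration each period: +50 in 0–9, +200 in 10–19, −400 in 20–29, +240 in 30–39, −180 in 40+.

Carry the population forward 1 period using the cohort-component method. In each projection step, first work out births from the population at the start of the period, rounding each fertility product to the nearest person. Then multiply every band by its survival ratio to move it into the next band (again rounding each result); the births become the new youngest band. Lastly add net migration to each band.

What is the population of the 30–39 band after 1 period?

5851

After projecting period 1:
Births: 5900 × 0.301 = 1776  |  7300 × 0.134 = 978 — total 2754
10–19: 7300 × 0.972 = 7096
20–29: 14700 × 0.972 = 14288
30–39: 5900 × 0.951 = 5611
40+: 7300 × 0.951 + 10800 × 0.352 = 6942 + 3802 = 10744
Net migration: 0–9 + 50 → 2804; 10–19 + 200 → 7296; 20–29 − 400 → 13888; 30–39 + 240 → 5851; 40+ − 180 → 10564
Giving 2804 / 7296 / 13888 / 5851 / 10564.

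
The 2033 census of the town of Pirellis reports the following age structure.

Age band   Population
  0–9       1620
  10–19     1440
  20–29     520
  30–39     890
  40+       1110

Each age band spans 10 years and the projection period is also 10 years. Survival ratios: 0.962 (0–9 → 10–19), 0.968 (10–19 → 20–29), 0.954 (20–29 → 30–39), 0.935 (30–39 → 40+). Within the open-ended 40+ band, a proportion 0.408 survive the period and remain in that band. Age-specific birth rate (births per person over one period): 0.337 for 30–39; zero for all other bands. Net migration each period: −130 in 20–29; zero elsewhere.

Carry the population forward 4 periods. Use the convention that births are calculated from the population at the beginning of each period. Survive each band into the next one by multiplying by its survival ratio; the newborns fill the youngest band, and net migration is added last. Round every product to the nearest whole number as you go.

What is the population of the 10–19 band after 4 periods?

391

— Period 1 —
Births: 890 × 0.337 = 300
10–19: 1620 × 0.962 = 1558
20–29: 1440 × 0.968 = 1394
30–39: 520 × 0.954 = 496
40+: 890 × 0.935 + 1110 × 0.408 = 832 + 453 = 1285
Net migration: 20–29 − 130 → 1264
→ [300, 1558, 1264, 496, 1285]
— Period 2 —
Births: 496 × 0.337 = 167
10–19: 300 × 0.962 = 289
20–29: 1558 × 0.968 = 1508
30–39: 1264 × 0.954 = 1206
40+: 496 × 0.935 + 1285 × 0.408 = 464 + 524 = 988
Net migration: 20–29 − 130 → 1378
→ [167, 289, 1378, 1206, 988]
— Period 3 —
Births: 1206 × 0.337 = 406
10–19: 167 × 0.962 = 161
20–29: 289 × 0.968 = 280
30–39: 1378 × 0.954 = 1315
40+: 1206 × 0.935 + 988 × 0.408 = 1128 + 403 = 1531
Net migration: 20–29 − 130 → 150
→ [406, 161, 150, 1315, 1531]
— Period 4 —
Births: 1315 × 0.337 = 443
10–19: 406 × 0.962 = 391
20–29: 161 × 0.968 = 156
30–39: 150 × 0.954 = 143
40+: 1315 × 0.935 + 1531 × 0.408 = 1230 + 625 = 1855
Net migration: 20–29 − 130 → 26
→ [443, 391, 26, 143, 1855]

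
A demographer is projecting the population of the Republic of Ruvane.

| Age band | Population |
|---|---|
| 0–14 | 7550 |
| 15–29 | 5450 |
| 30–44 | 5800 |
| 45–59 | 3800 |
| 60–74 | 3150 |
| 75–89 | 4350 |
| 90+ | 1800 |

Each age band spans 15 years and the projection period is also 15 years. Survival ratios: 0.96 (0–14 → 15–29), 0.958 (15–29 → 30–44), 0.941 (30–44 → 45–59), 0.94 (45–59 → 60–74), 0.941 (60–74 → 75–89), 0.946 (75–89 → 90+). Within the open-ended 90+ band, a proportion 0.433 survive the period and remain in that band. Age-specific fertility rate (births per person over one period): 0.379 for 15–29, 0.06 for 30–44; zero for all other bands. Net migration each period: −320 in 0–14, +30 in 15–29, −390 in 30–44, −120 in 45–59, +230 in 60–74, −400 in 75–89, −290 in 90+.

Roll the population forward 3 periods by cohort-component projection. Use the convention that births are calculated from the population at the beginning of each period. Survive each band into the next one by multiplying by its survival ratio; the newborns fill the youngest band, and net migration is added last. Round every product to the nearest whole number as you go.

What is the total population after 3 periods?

(Bands numbered youngest = 1 to oldest = 7.)
Period 1:
Births: 5450 × 0.379 = 2066  |  5800 × 0.06 = 348 → 2414
Band 2: 7550 × 0.96 = 7248
Band 3: 5450 × 0.958 = 5221
Band 4: 5800 × 0.941 = 5458
Band 5: 3800 × 0.94 = 3572
Band 6: 3150 × 0.941 = 2964
Band 7: 4350 × 0.946 + 1800 × 0.433 = 4115 + 779 = 4894
Net migration: Band 1 − 320 → 2094; Band 2 + 30 → 7278; Band 3 − 390 → 4831; Band 4 − 120 → 5338; Band 5 + 230 → 3802; Band 6 − 400 → 2564; Band 7 − 290 → 4604
End of period: [2094, 7278, 4831, 5338, 3802, 2564, 4604]
Period 2:
Births: 7278 × 0.379 = 2758  |  4831 × 0.06 = 290 → 3048
Band 2: 2094 × 0.96 = 2010
Band 3: 7278 × 0.958 = 6972
Band 4: 4831 × 0.941 = 4546
Band 5: 5338 × 0.94 = 5018
Band 6: 3802 × 0.941 = 3578
Band 7: 2564 × 0.946 + 4604 × 0.433 = 2426 + 1994 = 4420
Net migration: Band 1 − 320 → 2728; Band 2 + 30 → 2040; Band 3 − 390 → 6582; Band 4 − 120 → 4426; Band 5 + 230 → 5248; Band 6 − 400 → 3178; Band 7 − 290 → 4130
End of period: [2728, 2040, 6582, 4426, 5248, 3178, 4130]
Period 3:
Births: 2040 × 0.379 = 773  |  6582 × 0.06 = 395 → 1168
Band 2: 2728 × 0.96 = 2619
Band 3: 2040 × 0.958 = 1954
Band 4: 6582 × 0.941 = 6194
Band 5: 4426 × 0.94 = 4160
Band 6: 5248 × 0.941 = 4938
Band 7: 3178 × 0.946 + 4130 × 0.433 = 3006 + 1788 = 4794
Net migration: Band 1 − 320 → 848; Band 2 + 30 → 2649; Band 3 − 390 → 1564; Band 4 − 120 → 6074; Band 5 + 230 → 4390; Band 6 − 400 → 4538; Band 7 − 290 → 4504
End of period: [848, 2649, 1564, 6074, 4390, 4538, 4504]
Total after period 3: 848 + 2649 + 1564 + 6074 + 4390 + 4538 + 4504 = 24567

24567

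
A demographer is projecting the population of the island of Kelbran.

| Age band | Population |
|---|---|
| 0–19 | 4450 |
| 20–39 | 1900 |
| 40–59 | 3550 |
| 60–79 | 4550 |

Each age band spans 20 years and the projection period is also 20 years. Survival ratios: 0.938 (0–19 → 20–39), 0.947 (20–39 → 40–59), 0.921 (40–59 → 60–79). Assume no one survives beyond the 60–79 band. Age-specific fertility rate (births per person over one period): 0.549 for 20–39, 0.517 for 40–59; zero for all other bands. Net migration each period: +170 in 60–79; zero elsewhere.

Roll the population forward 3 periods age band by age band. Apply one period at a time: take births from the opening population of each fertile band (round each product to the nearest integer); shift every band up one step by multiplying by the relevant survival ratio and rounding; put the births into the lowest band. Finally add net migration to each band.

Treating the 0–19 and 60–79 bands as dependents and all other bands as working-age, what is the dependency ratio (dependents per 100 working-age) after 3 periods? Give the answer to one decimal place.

Let group 1 be 0–19 through group 4 = 60–79.
— Period 1 —
Births: 1900 × 0.549 = 1043 ; 3550 × 0.517 = 1835 ⇒ total 2878
Group 2: 4450 × 0.938 = 4174
Group 3: 1900 × 0.947 = 1799
Group 4: 3550 × 0.921 = 3270
Net migration: Group 4 + 170 → 3440
→ [2878, 4174, 1799, 3440]
— Period 2 —
Births: 4174 × 0.549 = 2292 ; 1799 × 0.517 = 930 ⇒ total 3222
Group 2: 2878 × 0.938 = 2700
Group 3: 4174 × 0.947 = 3953
Group 4: 1799 × 0.921 = 1657
Net migration: Group 4 + 170 → 1827
→ [3222, 2700, 3953, 1827]
— Period 3 —
Births: 2700 × 0.549 = 1482 ; 3953 × 0.517 = 2044 ⇒ total 3526
Group 2: 3222 × 0.938 = 3022
Group 3: 2700 × 0.947 = 2557
Group 4: 3953 × 0.921 = 3641
Net migration: Group 4 + 170 → 3811
→ [3526, 3022, 2557, 3811]
Dependents (band 0–19 + band 60–79) = 3526 + 3811 = 7337; working-age = 5579; ratio = 7337/5579 × 100 = 131.5

131.5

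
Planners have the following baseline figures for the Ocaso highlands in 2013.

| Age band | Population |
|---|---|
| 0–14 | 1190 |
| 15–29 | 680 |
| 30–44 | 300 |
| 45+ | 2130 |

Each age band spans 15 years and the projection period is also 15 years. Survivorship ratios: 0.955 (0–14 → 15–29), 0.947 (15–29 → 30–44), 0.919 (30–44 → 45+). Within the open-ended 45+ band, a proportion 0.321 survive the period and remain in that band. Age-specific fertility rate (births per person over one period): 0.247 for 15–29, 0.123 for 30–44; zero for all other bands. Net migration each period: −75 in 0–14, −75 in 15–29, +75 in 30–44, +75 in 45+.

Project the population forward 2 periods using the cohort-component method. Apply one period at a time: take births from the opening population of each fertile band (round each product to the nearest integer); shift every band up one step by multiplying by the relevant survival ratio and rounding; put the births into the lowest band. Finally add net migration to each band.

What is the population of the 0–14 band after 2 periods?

275

Let group 1 be 0–14 through group 4 = 45+.
— Period 1 —
Births: 680 * 0.247 = 168  |  300 * 0.123 = 37 — total 205
Group 2: 1190 * 0.955 = 1136
Group 3: 680 * 0.947 = 644
Group 4: 300 * 0.919 + 2130 * 0.321 = 276 + 684 = 960
Net migration: Group 1 − 75 → 130; Group 2 − 75 → 1061; Group 3 + 75 → 719; Group 4 + 75 → 1035
Population now: 0–14=130, 15–29=1061, 30–44=719, 45+=1035
— Period 2 —
Births: 1061 * 0.247 = 262  |  719 * 0.123 = 88 — total 350
Group 2: 130 * 0.955 = 124
Group 3: 1061 * 0.947 = 1005
Group 4: 719 * 0.919 + 1035 * 0.321 = 661 + 332 = 993
Net migration: Group 1 − 75 → 275; Group 2 − 75 → 49; Group 3 + 75 → 1080; Group 4 + 75 → 1068
Population now: 0–14=275, 15–29=49, 30–44=1080, 45+=1068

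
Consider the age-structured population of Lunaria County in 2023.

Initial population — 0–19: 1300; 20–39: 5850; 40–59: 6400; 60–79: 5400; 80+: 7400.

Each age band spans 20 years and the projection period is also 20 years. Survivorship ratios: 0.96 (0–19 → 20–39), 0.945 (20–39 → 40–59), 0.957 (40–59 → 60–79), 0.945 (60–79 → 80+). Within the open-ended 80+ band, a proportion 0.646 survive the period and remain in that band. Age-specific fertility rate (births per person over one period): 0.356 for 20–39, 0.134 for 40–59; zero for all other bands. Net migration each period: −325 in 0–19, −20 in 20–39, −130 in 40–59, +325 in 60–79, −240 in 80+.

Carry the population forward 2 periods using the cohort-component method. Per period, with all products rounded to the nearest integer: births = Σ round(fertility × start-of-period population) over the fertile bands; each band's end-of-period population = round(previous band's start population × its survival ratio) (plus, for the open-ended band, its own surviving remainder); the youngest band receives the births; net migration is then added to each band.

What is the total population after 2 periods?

Period 1.
Births: 5850 × 0.356 = 2083  |  6400 × 0.134 = 858 — total 2941
20–39: 1300 × 0.96 = 1248
40–59: 5850 × 0.945 = 5528
60–79: 6400 × 0.957 = 6125
80+: 5400 × 0.945 + 7400 × 0.646 = 5103 + 4780 = 9883
Net migration: 0–19 − 325 → 2616; 20–39 − 20 → 1228; 40–59 − 130 → 5398; 60–79 + 325 → 6450; 80+ − 240 → 9643
Giving 2616 / 1228 / 5398 / 6450 / 9643.
Period 2.
Births: 1228 × 0.356 = 437  |  5398 × 0.134 = 723 — total 1160
20–39: 2616 × 0.96 = 2511
40–59: 1228 × 0.945 = 1160
60–79: 5398 × 0.957 = 5166
80+: 6450 × 0.945 + 9643 × 0.646 = 6095 + 6229 = 12324
Net migration: 0–19 − 325 → 835; 20–39 − 20 → 2491; 40–59 − 130 → 1030; 60–79 + 325 → 5491; 80+ − 240 → 12084
Giving 835 / 2491 / 1030 / 5491 / 12084.
Total after period 2: 835 + 2491 + 1030 + 5491 + 12084 = 21931

21931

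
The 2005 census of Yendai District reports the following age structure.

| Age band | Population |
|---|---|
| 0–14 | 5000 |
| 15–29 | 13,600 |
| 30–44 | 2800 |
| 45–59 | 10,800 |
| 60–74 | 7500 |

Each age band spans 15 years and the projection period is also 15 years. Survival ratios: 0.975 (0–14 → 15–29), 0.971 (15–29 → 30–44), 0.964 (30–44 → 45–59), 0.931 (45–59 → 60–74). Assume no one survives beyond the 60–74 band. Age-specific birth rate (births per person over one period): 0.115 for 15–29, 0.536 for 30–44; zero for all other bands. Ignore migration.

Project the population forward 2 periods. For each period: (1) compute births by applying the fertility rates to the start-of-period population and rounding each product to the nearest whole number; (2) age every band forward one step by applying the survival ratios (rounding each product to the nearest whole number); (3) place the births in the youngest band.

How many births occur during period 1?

Period 1.
Births: 13600 * 0.115 = 1564  |  2800 * 0.536 = 1501 → 3065
15–29: 5000 * 0.975 = 4875
30–44: 13600 * 0.971 = 13206
45–59: 2800 * 0.964 = 2699
60–74: 10800 * 0.931 = 10055
Giving 3065 / 4875 / 13206 / 2699 / 10055.

3065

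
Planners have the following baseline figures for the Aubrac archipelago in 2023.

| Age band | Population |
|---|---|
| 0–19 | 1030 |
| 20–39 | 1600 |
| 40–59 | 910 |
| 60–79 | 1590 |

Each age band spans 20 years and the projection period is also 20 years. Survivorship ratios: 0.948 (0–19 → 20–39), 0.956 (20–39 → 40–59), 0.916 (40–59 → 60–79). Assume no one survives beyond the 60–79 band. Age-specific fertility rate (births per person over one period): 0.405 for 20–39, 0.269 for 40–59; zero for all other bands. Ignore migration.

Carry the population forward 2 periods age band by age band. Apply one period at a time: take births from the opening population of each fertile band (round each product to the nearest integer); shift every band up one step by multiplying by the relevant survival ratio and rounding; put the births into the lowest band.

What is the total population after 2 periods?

Period 1.
Births: 1600 * 0.405 = 648 ; 910 * 0.269 = 245 ⇒ total 893
20–39: 1030 * 0.948 = 976
40–59: 1600 * 0.956 = 1530
60–79: 910 * 0.916 = 834
→ [893, 976, 1530, 834]
Period 2.
Births: 976 * 0.405 = 395 ; 1530 * 0.269 = 412 ⇒ total 807
20–39: 893 * 0.948 = 847
40–59: 976 * 0.956 = 933
60–79: 1530 * 0.916 = 1401
→ [807, 847, 933, 1401]
Total after period 2: 807 + 847 + 933 + 1401 = 3988

3988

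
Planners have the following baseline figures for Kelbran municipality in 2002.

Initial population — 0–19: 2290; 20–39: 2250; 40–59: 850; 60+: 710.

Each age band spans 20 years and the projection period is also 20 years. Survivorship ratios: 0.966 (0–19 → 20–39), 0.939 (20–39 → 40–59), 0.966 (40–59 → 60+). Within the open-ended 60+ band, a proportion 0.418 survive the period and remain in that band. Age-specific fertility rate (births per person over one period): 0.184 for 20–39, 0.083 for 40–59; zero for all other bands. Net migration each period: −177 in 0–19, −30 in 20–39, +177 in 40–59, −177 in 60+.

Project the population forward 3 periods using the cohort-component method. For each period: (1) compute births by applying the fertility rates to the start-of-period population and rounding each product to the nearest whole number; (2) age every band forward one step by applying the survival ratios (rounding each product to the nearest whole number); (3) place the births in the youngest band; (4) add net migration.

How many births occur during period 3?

234

(Groups numbered youngest = 1 to oldest = 4.)
[period 1]
Births: 2250 × 0.184 = 414, 850 × 0.083 = 71 → total 485
Group 2: 2290 × 0.966 = 2212
Group 3: 2250 × 0.939 = 2113
Group 4: 850 × 0.966 + 710 × 0.418 = 821 + 297 = 1118
Net migration: Group 1 − 177 → 308; Group 2 − 30 → 2182; Group 3 + 177 → 2290; Group 4 − 177 → 941
Population now: 0–19=308, 20–39=2182, 40–59=2290, 60+=941
[period 2]
Births: 2182 × 0.184 = 401, 2290 × 0.083 = 190 → total 591
Group 2: 308 × 0.966 = 298
Group 3: 2182 × 0.939 = 2049
Group 4: 2290 × 0.966 + 941 × 0.418 = 2212 + 393 = 2605
Net migration: Group 1 − 177 → 414; Group 2 − 30 → 268; Group 3 + 177 → 2226; Group 4 − 177 → 2428
Population now: 0–19=414, 20–39=268, 40–59=2226, 60+=2428
[period 3]
Births: 268 × 0.184 = 49, 2226 × 0.083 = 185 → total 234
Group 2: 414 × 0.966 = 400
Group 3: 268 × 0.939 = 252
Group 4: 2226 × 0.966 + 2428 × 0.418 = 2150 + 1015 = 3165
Net migration: Group 1 − 177 → 57; Group 2 − 30 → 370; Group 3 + 177 → 429; Group 4 − 177 → 2988
Population now: 0–19=57, 20–39=370, 40–59=429, 60+=2988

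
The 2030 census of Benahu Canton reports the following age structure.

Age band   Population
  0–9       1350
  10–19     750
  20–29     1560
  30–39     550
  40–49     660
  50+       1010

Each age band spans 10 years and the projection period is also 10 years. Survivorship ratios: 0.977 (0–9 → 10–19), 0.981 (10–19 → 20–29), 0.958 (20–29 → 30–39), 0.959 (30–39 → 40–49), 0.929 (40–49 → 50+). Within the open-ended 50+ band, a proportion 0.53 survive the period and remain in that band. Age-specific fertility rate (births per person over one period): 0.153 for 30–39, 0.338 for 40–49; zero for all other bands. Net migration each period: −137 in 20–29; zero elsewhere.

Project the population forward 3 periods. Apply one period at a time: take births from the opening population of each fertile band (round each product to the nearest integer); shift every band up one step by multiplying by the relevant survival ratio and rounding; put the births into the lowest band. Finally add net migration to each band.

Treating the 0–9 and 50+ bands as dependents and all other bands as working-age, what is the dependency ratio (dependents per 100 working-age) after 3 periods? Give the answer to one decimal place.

112.3

(Groups numbered youngest = 1 to oldest = 6.)
After projecting period 1:
Births: 550 * 0.153 = 84 ; 660 * 0.338 = 223 → 307
Group 2: 1350 * 0.977 = 1319
Group 3: 750 * 0.981 = 736
Group 4: 1560 * 0.958 = 1494
Group 5: 550 * 0.959 = 527
Group 6: 660 * 0.929 + 1010 * 0.53 = 613 + 535 = 1148
Net migration: Group 3 − 137 → 599
End of period: [307, 1319, 599, 1494, 527, 1148]
After projecting period 2:
Births: 1494 * 0.153 = 229 ; 527 * 0.338 = 178 → 407
Group 2: 307 * 0.977 = 300
Group 3: 1319 * 0.981 = 1294
Group 4: 599 * 0.958 = 574
Group 5: 1494 * 0.959 = 1433
Group 6: 527 * 0.929 + 1148 * 0.53 = 490 + 608 = 1098
Net migration: Group 3 − 137 → 1157
End of period: [407, 300, 1157, 574, 1433, 1098]
After projecting period 3:
Births: 574 * 0.153 = 88 ; 1433 * 0.338 = 484 → 572
Group 2: 407 * 0.977 = 398
Group 3: 300 * 0.981 = 294
Group 4: 1157 * 0.958 = 1108
Group 5: 574 * 0.959 = 550
Group 6: 1433 * 0.929 + 1098 * 0.53 = 1331 + 582 = 1913
Net migration: Group 3 − 137 → 157
End of period: [572, 398, 157, 1108, 550, 1913]
Dependents (band 0–9 + band 50+) = 572 + 1913 = 2485; working-age = 2213; ratio = 2485/2213 × 100 = 112.3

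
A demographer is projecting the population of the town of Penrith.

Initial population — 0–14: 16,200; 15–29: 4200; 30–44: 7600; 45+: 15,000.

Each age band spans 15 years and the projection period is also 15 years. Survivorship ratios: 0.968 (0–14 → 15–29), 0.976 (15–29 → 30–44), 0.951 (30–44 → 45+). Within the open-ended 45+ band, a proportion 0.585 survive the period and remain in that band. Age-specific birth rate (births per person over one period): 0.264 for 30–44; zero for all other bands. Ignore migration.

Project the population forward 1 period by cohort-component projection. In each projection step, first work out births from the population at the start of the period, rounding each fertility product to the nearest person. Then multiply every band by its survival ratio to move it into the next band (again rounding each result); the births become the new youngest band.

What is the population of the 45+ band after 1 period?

[period 1]
Births: 7600 * 0.264 = 2006
15–29: 16200 * 0.968 = 15682
30–44: 4200 * 0.976 = 4099
45+: 7600 * 0.951 + 15000 * 0.585 = 7228 + 8775 = 16003
Giving 2006 / 15682 / 4099 / 16003.

16003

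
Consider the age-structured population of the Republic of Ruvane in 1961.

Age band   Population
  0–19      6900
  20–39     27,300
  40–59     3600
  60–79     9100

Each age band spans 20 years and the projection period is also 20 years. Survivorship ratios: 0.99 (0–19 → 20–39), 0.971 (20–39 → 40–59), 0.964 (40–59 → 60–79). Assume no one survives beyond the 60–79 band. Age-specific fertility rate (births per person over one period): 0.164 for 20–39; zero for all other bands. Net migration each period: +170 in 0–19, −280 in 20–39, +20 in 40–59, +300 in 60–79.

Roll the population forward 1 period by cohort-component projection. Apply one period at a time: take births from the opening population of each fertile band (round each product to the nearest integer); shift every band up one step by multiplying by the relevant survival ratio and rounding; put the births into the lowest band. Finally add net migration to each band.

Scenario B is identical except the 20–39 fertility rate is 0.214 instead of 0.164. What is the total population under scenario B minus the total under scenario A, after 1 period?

1365

Numbering the groups 1..4 from youngest to oldest:
Period 1.
Births: 27300 * 0.164 = 4477
Group 2: 6900 * 0.99 = 6831
Group 3: 27300 * 0.971 = 26508
Group 4: 3600 * 0.964 = 3470
Net migration: Group 1 + 170 → 4647; Group 2 − 280 → 6551; Group 3 + 20 → 26528; Group 4 + 300 → 3770
Population now: 0–19=4647, 20–39=6551, 40–59=26528, 60–79=3770
Scenario A total after 1 period: 41496
Scenario B projection —
Period 1.
Births: 27300 * 0.214 = 5842
Group 2: 6900 * 0.99 = 6831
Group 3: 27300 * 0.971 = 26508
Group 4: 3600 * 0.964 = 3470
Net migration: Group 1 + 170 → 6012; Group 2 − 280 → 6551; Group 3 + 20 → 26528; Group 4 + 300 → 3770
Population now: 0–19=6012, 20–39=6551, 40–59=26528, 60–79=3770
Scenario B total after 1 period: 42861
Difference B − A = 42861 − 41496 = 1365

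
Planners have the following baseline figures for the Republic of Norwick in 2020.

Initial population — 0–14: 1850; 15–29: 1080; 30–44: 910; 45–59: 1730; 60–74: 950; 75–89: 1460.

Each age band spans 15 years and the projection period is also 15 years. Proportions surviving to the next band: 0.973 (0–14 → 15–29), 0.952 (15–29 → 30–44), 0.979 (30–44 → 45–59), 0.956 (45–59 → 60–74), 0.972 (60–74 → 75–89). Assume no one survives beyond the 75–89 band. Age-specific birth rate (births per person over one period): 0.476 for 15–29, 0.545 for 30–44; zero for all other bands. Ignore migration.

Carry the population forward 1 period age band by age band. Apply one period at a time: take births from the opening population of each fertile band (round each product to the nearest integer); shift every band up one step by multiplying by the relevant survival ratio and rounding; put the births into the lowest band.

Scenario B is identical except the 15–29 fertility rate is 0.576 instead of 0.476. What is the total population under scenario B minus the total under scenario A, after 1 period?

(Bands numbered youngest = 1 to oldest = 6.)
Period 1.
Births: 1080 * 0.476 = 514 ; 910 * 0.545 = 496 → total 1010
Band 2: 1850 * 0.973 = 1800
Band 3: 1080 * 0.952 = 1028
Band 4: 910 * 0.979 = 891
Band 5: 1730 * 0.956 = 1654
Band 6: 950 * 0.972 = 923
Population now: 0–14=1010, 15–29=1800, 30–44=1028, 45–59=891, 60–74=1654, 75–89=923
Scenario A total after 1 period: 7306
Scenario B projection —
Period 1.
Births: 1080 * 0.576 = 622 ; 910 * 0.545 = 496 → total 1118
Band 2: 1850 * 0.973 = 1800
Band 3: 1080 * 0.952 = 1028
Band 4: 910 * 0.979 = 891
Band 5: 1730 * 0.956 = 1654
Band 6: 950 * 0.972 = 923
Population now: 0–14=1118, 15–29=1800, 30–44=1028, 45–59=891, 60–74=1654, 75–89=923
Scenario B total after 1 period: 7414
Difference B − A = 7414 − 7306 = 108

108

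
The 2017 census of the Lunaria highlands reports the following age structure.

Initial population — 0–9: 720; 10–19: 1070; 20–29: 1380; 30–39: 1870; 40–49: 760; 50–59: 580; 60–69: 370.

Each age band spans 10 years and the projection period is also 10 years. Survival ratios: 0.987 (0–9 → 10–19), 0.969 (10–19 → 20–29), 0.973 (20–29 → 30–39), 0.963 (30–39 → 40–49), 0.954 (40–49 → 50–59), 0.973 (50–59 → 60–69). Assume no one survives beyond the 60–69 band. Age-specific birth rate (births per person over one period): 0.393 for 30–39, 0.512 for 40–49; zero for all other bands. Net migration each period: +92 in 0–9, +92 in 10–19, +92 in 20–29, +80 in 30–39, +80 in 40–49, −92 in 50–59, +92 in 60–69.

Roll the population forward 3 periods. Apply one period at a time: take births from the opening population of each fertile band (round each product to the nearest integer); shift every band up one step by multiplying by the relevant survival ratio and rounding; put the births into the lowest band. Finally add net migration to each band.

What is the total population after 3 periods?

9507

Call the bands 1 to 7, youngest first.
[period 1]
Births: 1870 × 0.393 = 735  |  760 × 0.512 = 389 → total 1124
Band 2: 720 × 0.987 = 711
Band 3: 1070 × 0.969 = 1037
Band 4: 1380 × 0.973 = 1343
Band 5: 1870 × 0.963 = 1801
Band 6: 760 × 0.954 = 725
Band 7: 580 × 0.973 = 564
Net migration: Band 1 + 92 → 1216; Band 2 + 92 → 803; Band 3 + 92 → 1129; Band 4 + 80 → 1423; Band 5 + 80 → 1881; Band 6 − 92 → 633; Band 7 + 92 → 656
End of period: [1216, 803, 1129, 1423, 1881, 633, 656]
[period 2]
Births: 1423 × 0.393 = 559  |  1881 × 0.512 = 963 → total 1522
Band 2: 1216 × 0.987 = 1200
Band 3: 803 × 0.969 = 778
Band 4: 1129 × 0.973 = 1099
Band 5: 1423 × 0.963 = 1370
Band 6: 1881 × 0.954 = 1794
Band 7: 633 × 0.973 = 616
Net migration: Band 1 + 92 → 1614; Band 2 + 92 → 1292; Band 3 + 92 → 870; Band 4 + 80 → 1179; Band 5 + 80 → 1450; Band 6 − 92 → 1702; Band 7 + 92 → 708
End of period: [1614, 1292, 870, 1179, 1450, 1702, 708]
[period 3]
Births: 1179 × 0.393 = 463  |  1450 × 0.512 = 742 → total 1205
Band 2: 1614 × 0.987 = 1593
Band 3: 1292 × 0.969 = 1252
Band 4: 870 × 0.973 = 847
Band 5: 1179 × 0.963 = 1135
Band 6: 1450 × 0.954 = 1383
Band 7: 1702 × 0.973 = 1656
Net migration: Band 1 + 92 → 1297; Band 2 + 92 → 1685; Band 3 + 92 → 1344; Band 4 + 80 → 927; Band 5 + 80 → 1215; Band 6 − 92 → 1291; Band 7 + 92 → 1748
End of period: [1297, 1685, 1344, 927, 1215, 1291, 1748]
Total after period 3: 1297 + 1685 + 1344 + 927 + 1215 + 1291 + 1748 = 9507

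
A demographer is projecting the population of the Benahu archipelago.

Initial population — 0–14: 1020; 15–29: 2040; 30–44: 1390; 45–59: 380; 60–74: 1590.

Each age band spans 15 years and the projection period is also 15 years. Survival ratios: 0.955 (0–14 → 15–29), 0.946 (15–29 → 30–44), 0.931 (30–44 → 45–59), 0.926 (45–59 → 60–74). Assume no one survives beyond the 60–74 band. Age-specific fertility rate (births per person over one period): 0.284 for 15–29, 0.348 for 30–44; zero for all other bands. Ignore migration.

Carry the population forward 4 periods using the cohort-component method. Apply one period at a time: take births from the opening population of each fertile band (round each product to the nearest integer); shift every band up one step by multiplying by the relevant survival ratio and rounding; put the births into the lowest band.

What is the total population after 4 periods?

After projecting period 1:
Births: 2040 * 0.284 = 579, 1390 * 0.348 = 484 → 1063
15–29: 1020 * 0.955 = 974
30–44: 2040 * 0.946 = 1930
45–59: 1390 * 0.931 = 1294
60–74: 380 * 0.926 = 352
Population now: 0–14=1063, 15–29=974, 30–44=1930, 45–59=1294, 60–74=352
After projecting period 2:
Births: 974 * 0.284 = 277, 1930 * 0.348 = 672 → 949
15–29: 1063 * 0.955 = 1015
30–44: 974 * 0.946 = 921
45–59: 1930 * 0.931 = 1797
60–74: 1294 * 0.926 = 1198
Population now: 0–14=949, 15–29=1015, 30–44=921, 45–59=1797, 60–74=1198
After projecting period 3:
Births: 1015 * 0.284 = 288, 921 * 0.348 = 321 → 609
15–29: 949 * 0.955 = 906
30–44: 1015 * 0.946 = 960
45–59: 921 * 0.931 = 857
60–74: 1797 * 0.926 = 1664
Population now: 0–14=609, 15–29=906, 30–44=960, 45–59=857, 60–74=1664
After projecting period 4:
Births: 906 * 0.284 = 257, 960 * 0.348 = 334 → 591
15–29: 609 * 0.955 = 582
30–44: 906 * 0.946 = 857
45–59: 960 * 0.931 = 894
60–74: 857 * 0.926 = 794
Population now: 0–14=591, 15–29=582, 30–44=857, 45–59=894, 60–74=794
Total after period 4: 591 + 582 + 857 + 894 + 794 = 3718

3718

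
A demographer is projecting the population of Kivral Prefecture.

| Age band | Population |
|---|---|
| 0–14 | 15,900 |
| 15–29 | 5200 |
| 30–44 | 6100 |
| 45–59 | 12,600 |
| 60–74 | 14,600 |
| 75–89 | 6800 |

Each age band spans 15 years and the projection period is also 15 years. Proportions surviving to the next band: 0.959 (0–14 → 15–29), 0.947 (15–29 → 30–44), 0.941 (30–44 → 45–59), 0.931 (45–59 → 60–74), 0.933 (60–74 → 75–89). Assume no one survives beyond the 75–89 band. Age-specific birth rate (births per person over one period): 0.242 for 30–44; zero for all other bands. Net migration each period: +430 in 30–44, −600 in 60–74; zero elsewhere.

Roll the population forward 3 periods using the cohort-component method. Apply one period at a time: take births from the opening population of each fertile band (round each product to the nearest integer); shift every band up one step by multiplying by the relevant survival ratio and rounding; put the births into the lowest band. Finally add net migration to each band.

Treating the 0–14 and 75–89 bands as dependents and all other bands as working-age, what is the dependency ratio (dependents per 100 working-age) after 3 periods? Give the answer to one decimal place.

38.0

Call the bands 1 to 6, youngest first.
Period 1:
Births: 6100 × 0.242 = 1476
Band 2: 15900 × 0.959 = 15248
Band 3: 5200 × 0.947 = 4924
Band 4: 6100 × 0.941 = 5740
Band 5: 12600 × 0.931 = 11731
Band 6: 14600 × 0.933 = 13622
Net migration: Band 3 + 430 → 5354; Band 5 − 600 → 11131
Population now: 0–14=1476, 15–29=15248, 30–44=5354, 45–59=5740, 60–74=11131, 75–89=13622
Period 2:
Births: 5354 × 0.242 = 1296
Band 2: 1476 × 0.959 = 1415
Band 3: 15248 × 0.947 = 14440
Band 4: 5354 × 0.941 = 5038
Band 5: 5740 × 0.931 = 5344
Band 6: 11131 × 0.933 = 10385
Net migration: Band 3 + 430 → 14870; Band 5 − 600 → 4744
Population now: 0–14=1296, 15–29=1415, 30–44=14870, 45–59=5038, 60–74=4744, 75–89=10385
Period 3:
Births: 14870 × 0.242 = 3599
Band 2: 1296 × 0.959 = 1243
Band 3: 1415 × 0.947 = 1340
Band 4: 14870 × 0.941 = 13993
Band 5: 5038 × 0.931 = 4690
Band 6: 4744 × 0.933 = 4426
Net migration: Band 3 + 430 → 1770; Band 5 − 600 → 4090
Population now: 0–14=3599, 15–29=1243, 30–44=1770, 45–59=13993, 60–74=4090, 75–89=4426
Dependents (band 0–14 + band 75–89) = 3599 + 4426 = 8025; working-age = 21096; ratio = 8025/21096 × 100 = 38.0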